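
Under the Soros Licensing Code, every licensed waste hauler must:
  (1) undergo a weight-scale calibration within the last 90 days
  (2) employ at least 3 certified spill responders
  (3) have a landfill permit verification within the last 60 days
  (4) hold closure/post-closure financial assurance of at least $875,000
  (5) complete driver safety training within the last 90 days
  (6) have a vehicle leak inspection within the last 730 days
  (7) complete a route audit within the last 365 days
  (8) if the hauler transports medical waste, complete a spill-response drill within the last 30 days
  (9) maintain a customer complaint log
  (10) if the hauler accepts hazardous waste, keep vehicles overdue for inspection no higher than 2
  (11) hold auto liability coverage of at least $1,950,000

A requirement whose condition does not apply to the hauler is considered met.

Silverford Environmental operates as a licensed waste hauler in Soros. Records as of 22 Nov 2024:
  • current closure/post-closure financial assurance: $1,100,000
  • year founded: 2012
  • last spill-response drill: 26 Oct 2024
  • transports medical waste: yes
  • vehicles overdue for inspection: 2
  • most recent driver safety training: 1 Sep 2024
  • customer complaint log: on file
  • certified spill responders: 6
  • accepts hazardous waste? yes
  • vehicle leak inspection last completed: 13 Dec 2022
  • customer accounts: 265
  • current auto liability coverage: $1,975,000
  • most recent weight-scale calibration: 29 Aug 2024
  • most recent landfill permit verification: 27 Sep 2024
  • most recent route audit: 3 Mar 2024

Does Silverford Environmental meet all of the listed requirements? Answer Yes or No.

Yes

1. weight-scale calibration 85 days ago vs limit 90 → met
2. certified spill responders 6 ≥ 3 → met
3. landfill permit verification 56 days ago vs limit 60 → met
4. closure/post-closure financial assurance $1,100,000 ≥ $875,000 → met
5. driver safety training 82 days ago vs limit 90 → met
6. vehicle leak inspection 710 days ago vs limit 730 → met
7. route audit 264 days ago vs limit 365 → met
8. condition 'transports medical waste' holds; spill-response drill 27 days ago vs limit 30 → met
9. customer complaint log present → met
10. condition 'accepts hazardous waste' holds; vehicles overdue for inspection 2 ≤ 2 → met
11. auto liability coverage $1,975,000 ≥ $1,950,000 → met
All met.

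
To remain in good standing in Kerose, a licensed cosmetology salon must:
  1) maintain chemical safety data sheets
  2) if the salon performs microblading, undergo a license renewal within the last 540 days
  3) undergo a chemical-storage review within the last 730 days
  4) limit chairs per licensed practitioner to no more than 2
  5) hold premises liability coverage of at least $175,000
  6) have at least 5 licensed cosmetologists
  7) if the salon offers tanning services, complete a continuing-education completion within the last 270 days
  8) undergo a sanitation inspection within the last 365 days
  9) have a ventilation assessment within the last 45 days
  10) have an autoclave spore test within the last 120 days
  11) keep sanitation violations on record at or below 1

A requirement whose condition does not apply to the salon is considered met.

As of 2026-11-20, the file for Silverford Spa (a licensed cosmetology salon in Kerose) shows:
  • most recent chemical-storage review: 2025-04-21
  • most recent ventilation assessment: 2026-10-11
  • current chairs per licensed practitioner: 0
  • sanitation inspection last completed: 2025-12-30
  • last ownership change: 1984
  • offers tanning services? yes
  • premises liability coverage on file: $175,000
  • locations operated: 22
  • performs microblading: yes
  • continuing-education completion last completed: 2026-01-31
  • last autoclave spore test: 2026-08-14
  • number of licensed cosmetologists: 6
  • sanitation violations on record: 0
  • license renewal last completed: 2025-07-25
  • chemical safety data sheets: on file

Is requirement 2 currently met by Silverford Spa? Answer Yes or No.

Yes

2. condition 'performs microblading' holds; license renewal 483 days ago vs limit 540 → met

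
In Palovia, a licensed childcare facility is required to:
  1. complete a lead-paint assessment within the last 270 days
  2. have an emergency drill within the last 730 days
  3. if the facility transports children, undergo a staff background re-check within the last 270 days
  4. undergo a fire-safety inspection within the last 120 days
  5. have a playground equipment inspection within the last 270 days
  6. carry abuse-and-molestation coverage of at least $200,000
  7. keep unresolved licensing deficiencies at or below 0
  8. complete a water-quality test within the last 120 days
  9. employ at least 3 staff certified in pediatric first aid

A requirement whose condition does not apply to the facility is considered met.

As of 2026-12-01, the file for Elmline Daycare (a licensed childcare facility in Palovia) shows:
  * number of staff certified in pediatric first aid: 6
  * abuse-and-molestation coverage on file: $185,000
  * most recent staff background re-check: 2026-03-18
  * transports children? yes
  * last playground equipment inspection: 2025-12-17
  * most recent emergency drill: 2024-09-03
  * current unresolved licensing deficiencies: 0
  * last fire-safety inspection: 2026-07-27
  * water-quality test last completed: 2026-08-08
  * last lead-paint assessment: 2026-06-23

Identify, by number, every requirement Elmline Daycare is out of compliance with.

2, 4, 5, 6

1. lead-paint assessment 161 days ago vs limit 270 → met
2. emergency drill 819 days ago vs limit 730 → not met
3. condition 'transports children' holds; staff background re-check 258 days ago vs limit 270 → met
4. fire-safety inspection 127 days ago vs limit 120 → not met
5. playground equipment inspection 349 days ago vs limit 270 → not met
6. abuse-and-molestation coverage $185,000 < $200,000 → not met
7. unresolved licensing deficiencies 0 ≤ 0 → met
8. water-quality test 115 days ago vs limit 120 → met
9. staff certified in pediatric first aid 6 ≥ 3 → met
Not met: 2, 4, 5, 6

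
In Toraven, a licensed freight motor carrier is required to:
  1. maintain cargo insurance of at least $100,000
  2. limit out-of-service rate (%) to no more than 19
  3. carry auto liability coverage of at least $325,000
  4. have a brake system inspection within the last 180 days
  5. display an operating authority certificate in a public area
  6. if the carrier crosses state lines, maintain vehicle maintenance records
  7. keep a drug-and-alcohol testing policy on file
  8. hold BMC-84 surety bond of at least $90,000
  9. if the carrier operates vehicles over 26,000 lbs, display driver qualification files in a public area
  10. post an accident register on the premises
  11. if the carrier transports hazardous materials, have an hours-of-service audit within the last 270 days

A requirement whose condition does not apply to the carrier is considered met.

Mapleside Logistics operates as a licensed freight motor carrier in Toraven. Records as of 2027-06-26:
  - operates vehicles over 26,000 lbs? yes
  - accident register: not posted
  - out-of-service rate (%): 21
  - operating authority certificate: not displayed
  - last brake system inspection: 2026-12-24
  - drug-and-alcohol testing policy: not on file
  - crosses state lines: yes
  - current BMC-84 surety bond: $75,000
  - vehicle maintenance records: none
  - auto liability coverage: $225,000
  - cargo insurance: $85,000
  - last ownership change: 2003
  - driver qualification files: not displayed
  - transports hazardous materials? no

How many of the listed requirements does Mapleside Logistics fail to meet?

1. cargo insurance $85,000 < $100,000 → not met
2. out-of-service rate (%) 21 > 19 → not met
3. auto liability coverage $225,000 < $325,000 → not met
4. brake system inspection 184 days ago vs limit 180 → not met
5. operating authority certificate absent → not met
6. condition 'crosses state lines' holds; vehicle maintenance records absent → not met
7. drug-and-alcohol testing policy absent → not met
8. BMC-84 surety bond $75,000 < $90,000 → not met
9. condition 'operates vehicles over 26,000 lbs' holds; driver qualification files absent → not met
10. accident register absent → not met
11. condition 'transports hazardous materials' does not hold → requirement n/a → met
Not met: 10 of 11

10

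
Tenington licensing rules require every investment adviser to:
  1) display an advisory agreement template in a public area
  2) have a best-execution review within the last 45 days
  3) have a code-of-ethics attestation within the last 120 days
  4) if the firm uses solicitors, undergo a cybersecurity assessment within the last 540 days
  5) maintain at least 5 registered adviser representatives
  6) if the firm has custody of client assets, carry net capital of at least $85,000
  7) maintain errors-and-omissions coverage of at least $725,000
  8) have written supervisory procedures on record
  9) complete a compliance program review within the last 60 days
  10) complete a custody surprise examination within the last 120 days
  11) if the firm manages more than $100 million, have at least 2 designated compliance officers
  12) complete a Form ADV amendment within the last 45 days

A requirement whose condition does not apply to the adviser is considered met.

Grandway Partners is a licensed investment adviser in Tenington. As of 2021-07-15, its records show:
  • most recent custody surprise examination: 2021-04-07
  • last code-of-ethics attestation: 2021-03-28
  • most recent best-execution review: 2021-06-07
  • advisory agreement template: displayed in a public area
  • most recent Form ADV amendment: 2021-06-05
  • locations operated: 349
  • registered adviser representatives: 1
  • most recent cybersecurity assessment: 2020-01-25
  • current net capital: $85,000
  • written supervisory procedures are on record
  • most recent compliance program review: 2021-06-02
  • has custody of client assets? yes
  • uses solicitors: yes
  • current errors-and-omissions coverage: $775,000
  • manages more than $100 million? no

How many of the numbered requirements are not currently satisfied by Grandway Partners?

1

1. advisory agreement template present → met
2. best-execution review 38 days ago vs limit 45 → met
3. code-of-ethics attestation 109 days ago vs limit 120 → met
4. condition 'uses solicitors' holds; cybersecurity assessment 537 days ago vs limit 540 → met
5. registered adviser representatives 1 < 5 → not met
6. condition 'has custody of client assets' holds; net capital $85,000 ≥ $85,000 → met
7. errors-and-omissions coverage $775,000 ≥ $725,000 → met
8. written supervisory procedures present → met
9. compliance program review 43 days ago vs limit 60 → met
10. custody surprise examination 99 days ago vs limit 120 → met
11. condition 'manages more than $100 million' does not hold → requirement n/a → met
12. Form ADV amendment 40 days ago vs limit 45 → met
Not met: 1 of 12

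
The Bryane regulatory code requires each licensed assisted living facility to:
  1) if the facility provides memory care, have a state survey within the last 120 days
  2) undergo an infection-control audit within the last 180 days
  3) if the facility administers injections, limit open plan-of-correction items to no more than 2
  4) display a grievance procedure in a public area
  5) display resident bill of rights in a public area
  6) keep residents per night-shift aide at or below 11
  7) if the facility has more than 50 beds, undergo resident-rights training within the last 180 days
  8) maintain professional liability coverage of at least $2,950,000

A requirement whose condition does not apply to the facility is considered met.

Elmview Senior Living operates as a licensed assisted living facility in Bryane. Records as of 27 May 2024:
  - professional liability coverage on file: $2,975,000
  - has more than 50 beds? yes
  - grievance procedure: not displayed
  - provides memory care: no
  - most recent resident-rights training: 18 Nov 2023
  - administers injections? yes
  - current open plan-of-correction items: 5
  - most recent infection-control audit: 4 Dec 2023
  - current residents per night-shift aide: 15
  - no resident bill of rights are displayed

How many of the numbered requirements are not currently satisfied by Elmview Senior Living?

5

1. condition 'provides memory care' does not hold → requirement n/a → met
2. infection-control audit 175 days ago vs limit 180 → met
3. condition 'administers injections' holds; open plan-of-correction items 5 > 2 → not met
4. grievance procedure absent → not met
5. resident bill of rights absent → not met
6. residents per night-shift aide 15 > 11 → not met
7. condition 'has more than 50 beds' holds; resident-rights training 191 days ago vs limit 180 → not met
8. professional liability coverage $2,975,000 ≥ $2,950,000 → met
Not met: 5 of 8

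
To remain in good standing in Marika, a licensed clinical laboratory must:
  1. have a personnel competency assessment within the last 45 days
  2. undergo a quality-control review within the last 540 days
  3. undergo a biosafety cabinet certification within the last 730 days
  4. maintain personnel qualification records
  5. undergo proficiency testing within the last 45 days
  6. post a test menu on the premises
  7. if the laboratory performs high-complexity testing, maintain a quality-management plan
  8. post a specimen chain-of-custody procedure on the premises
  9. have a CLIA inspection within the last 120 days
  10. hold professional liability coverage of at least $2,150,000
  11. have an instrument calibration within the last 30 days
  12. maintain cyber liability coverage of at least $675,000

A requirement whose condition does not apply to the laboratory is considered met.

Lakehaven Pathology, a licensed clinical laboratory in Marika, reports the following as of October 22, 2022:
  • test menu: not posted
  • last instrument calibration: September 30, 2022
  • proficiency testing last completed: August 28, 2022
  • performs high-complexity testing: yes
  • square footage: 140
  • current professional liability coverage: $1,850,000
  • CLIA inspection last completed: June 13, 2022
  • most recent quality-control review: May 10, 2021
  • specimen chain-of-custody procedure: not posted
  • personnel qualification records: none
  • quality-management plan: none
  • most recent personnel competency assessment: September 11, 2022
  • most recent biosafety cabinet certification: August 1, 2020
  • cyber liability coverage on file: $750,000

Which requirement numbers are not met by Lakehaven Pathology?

1. personnel competency assessment 41 days ago vs limit 45 → met
2. quality-control review 530 days ago vs limit 540 → met
3. biosafety cabinet certification 812 days ago vs limit 730 → not met
4. personnel qualification records absent → not met
5. proficiency testing 55 days ago vs limit 45 → not met
6. test menu absent → not met
7. condition 'performs high-complexity testing' holds; quality-management plan absent → not met
8. specimen chain-of-custody procedure absent → not met
9. CLIA inspection 131 days ago vs limit 120 → not met
10. professional liability coverage $1,850,000 < $2,150,000 → not met
11. instrument calibration 22 days ago vs limit 30 → met
12. cyber liability coverage $750,000 ≥ $675,000 → met
Not met: 3, 4, 5, 6, 7, 8, 9, 10

3, 4, 5, 6, 7, 8, 9, 10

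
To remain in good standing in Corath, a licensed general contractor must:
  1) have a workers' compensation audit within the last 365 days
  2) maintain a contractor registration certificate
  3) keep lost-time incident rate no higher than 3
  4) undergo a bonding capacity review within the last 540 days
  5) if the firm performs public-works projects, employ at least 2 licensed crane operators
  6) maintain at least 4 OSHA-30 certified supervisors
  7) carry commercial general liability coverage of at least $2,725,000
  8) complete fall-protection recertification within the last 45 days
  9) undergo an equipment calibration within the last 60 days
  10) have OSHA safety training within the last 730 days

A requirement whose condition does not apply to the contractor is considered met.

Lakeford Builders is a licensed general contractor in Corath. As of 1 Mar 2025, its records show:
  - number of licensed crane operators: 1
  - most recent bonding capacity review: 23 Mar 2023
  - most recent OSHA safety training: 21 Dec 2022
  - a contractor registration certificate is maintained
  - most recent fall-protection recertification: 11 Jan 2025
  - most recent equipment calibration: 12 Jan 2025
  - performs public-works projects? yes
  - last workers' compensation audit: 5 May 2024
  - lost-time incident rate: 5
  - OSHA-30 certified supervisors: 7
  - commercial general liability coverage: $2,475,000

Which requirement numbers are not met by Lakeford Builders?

1. workers' compensation audit 300 days ago vs limit 365 → met
2. contractor registration certificate present → met
3. lost-time incident rate 5 > 3 → not met
4. bonding capacity review 709 days ago vs limit 540 → not met
5. condition 'performs public-works projects' holds; licensed crane operators 1 < 2 → not met
6. OSHA-30 certified supervisors 7 ≥ 4 → met
7. commercial general liability coverage $2,475,000 < $2,725,000 → not met
8. fall-protection recertification 49 days ago vs limit 45 → not met
9. equipment calibration 48 days ago vs limit 60 → met
10. OSHA safety training 801 days ago vs limit 730 → not met
Not met: 3, 4, 5, 7, 8, 10

3, 4, 5, 7, 8, 10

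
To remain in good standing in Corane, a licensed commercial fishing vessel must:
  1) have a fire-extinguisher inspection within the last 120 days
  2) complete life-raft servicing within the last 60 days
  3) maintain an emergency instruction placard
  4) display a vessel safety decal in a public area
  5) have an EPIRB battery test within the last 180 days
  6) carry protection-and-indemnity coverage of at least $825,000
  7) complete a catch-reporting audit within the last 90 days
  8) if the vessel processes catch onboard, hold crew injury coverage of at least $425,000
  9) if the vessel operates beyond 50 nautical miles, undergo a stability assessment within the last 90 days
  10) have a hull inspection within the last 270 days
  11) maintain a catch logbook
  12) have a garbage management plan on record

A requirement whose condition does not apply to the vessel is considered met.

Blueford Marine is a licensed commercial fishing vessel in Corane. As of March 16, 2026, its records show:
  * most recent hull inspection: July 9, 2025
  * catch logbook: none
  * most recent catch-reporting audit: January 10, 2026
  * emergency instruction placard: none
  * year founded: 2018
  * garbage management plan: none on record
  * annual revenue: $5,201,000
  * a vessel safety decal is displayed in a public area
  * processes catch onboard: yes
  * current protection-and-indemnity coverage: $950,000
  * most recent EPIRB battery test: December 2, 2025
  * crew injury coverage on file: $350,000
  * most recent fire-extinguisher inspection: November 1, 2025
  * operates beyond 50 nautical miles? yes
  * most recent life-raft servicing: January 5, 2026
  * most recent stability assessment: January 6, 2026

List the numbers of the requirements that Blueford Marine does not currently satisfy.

1, 2, 3, 8, 11, 12

1. fire-extinguisher inspection 135 days ago vs limit 120 → not met
2. life-raft servicing 70 days ago vs limit 60 → not met
3. emergency instruction placard absent → not met
4. vessel safety decal present → met
5. EPIRB battery test 104 days ago vs limit 180 → met
6. protection-and-indemnity coverage $950,000 ≥ $825,000 → met
7. catch-reporting audit 65 days ago vs limit 90 → met
8. condition 'processes catch onboard' holds; crew injury coverage $350,000 < $425,000 → not met
9. condition 'operates beyond 50 nautical miles' holds; stability assessment 69 days ago vs limit 90 → met
10. hull inspection 250 days ago vs limit 270 → met
11. catch logbook absent → not met
12. garbage management plan absent → not met
Not met: 1, 2, 3, 8, 11, 12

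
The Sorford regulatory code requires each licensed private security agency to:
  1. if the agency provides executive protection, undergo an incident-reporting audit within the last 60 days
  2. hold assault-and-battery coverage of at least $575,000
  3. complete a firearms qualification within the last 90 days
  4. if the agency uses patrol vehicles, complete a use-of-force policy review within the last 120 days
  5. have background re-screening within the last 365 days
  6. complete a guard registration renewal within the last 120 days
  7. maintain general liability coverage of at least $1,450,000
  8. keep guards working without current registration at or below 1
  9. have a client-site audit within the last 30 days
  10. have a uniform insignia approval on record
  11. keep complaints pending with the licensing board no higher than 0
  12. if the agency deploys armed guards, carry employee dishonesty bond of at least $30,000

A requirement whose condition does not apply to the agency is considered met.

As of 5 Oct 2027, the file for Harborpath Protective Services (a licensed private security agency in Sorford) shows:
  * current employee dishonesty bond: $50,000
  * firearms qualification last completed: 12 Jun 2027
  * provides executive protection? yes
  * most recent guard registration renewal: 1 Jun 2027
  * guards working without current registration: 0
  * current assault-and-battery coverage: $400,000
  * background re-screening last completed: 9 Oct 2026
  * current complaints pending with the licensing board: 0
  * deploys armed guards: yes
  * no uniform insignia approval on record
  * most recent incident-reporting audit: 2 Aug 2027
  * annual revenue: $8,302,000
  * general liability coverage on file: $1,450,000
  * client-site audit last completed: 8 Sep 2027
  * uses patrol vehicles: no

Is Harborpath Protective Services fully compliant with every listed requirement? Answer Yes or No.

1. condition 'provides executive protection' holds; incident-reporting audit 64 days ago vs limit 60 → not met
2. assault-and-battery coverage $400,000 < $575,000 → not met
3. firearms qualification 115 days ago vs limit 90 → not met
4. condition 'uses patrol vehicles' does not hold → requirement n/a → met
5. background re-screening 361 days ago vs limit 365 → met
6. guard registration renewal 126 days ago vs limit 120 → not met
7. general liability coverage $1,450,000 ≥ $1,450,000 → met
8. guards working without current registration 0 ≤ 1 → met
9. client-site audit 27 days ago vs limit 30 → met
10. uniform insignia approval absent → not met
11. complaints pending with the licensing board 0 ≤ 0 → met
12. condition 'deploys armed guards' holds; employee dishonesty bond $50,000 ≥ $30,000 → met
Not met: 1, 2, 3, 6, 10

No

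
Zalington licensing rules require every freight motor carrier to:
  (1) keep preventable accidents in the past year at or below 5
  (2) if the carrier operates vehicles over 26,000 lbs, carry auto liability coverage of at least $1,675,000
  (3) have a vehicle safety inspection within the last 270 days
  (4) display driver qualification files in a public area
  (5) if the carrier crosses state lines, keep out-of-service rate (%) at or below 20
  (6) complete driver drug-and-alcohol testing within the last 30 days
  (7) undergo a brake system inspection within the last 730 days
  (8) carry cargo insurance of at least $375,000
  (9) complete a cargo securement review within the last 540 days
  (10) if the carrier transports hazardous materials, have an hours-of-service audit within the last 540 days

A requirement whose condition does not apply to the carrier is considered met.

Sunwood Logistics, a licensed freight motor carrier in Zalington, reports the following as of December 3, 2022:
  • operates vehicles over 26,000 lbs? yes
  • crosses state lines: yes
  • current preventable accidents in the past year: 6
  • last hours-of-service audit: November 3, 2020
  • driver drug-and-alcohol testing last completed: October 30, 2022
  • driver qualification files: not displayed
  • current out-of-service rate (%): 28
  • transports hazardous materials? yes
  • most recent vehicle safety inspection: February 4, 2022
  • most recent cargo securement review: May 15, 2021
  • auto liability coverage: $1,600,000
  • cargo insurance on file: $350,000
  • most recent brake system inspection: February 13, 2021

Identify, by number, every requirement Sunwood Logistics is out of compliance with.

1. preventable accidents in the past year 6 > 5 → not met
2. condition 'operates vehicles over 26,000 lbs' holds; auto liability coverage $1,600,000 < $1,675,000 → not met
3. vehicle safety inspection 302 days ago vs limit 270 → not met
4. driver qualification files absent → not met
5. condition 'crosses state lines' holds; out-of-service rate (%) 28 > 20 → not met
6. driver drug-and-alcohol testing 34 days ago vs limit 30 → not met
7. brake system inspection 658 days ago vs limit 730 → met
8. cargo insurance $350,000 < $375,000 → not met
9. cargo securement review 567 days ago vs limit 540 → not met
10. condition 'transports hazardous materials' holds; hours-of-service audit 760 days ago vs limit 540 → not met
Not met: 1, 2, 3, 4, 5, 6, 8, 9, 10

1, 2, 3, 4, 5, 6, 8, 9, 10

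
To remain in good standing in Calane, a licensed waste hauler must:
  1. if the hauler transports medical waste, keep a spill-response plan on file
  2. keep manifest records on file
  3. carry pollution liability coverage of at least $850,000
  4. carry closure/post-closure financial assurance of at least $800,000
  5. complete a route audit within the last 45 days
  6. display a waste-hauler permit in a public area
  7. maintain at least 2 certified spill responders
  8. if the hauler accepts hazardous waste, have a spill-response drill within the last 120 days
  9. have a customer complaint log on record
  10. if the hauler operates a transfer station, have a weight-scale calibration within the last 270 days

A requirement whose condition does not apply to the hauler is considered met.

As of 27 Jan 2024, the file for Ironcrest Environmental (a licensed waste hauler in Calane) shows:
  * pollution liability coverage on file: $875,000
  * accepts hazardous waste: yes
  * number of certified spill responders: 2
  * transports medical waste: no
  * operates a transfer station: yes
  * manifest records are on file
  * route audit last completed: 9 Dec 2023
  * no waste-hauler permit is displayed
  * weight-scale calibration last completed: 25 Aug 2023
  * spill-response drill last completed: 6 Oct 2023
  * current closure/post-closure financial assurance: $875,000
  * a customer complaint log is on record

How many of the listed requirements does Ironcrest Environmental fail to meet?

1. condition 'transports medical waste' does not hold → requirement n/a → met
2. manifest records present → met
3. pollution liability coverage $875,000 ≥ $850,000 → met
4. closure/post-closure financial assurance $875,000 ≥ $800,000 → met
5. route audit 49 days ago vs limit 45 → not met
6. waste-hauler permit absent → not met
7. certified spill responders 2 ≥ 2 → met
8. condition 'accepts hazardous waste' holds; spill-response drill 113 days ago vs limit 120 → met
9. customer complaint log present → met
10. condition 'operates a transfer station' holds; weight-scale calibration 155 days ago vs limit 270 → met
Not met: 2 of 10

2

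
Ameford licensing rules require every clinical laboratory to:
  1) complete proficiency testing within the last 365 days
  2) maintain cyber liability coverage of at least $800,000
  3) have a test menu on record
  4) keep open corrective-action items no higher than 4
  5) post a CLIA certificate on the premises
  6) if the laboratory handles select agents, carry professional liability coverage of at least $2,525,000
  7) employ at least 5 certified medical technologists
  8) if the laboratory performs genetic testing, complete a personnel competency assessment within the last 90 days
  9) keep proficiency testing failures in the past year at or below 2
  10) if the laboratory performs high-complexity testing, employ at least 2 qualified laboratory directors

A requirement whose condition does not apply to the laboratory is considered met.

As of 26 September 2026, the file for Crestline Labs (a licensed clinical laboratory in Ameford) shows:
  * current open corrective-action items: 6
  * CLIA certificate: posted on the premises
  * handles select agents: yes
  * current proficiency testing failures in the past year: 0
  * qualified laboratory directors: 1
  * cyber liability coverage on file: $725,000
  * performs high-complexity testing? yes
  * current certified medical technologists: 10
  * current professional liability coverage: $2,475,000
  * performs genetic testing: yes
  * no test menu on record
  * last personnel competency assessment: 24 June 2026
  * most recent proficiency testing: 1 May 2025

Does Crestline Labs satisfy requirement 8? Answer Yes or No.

No

8. condition 'performs genetic testing' holds; personnel competency assessment 94 days ago vs limit 90 → not met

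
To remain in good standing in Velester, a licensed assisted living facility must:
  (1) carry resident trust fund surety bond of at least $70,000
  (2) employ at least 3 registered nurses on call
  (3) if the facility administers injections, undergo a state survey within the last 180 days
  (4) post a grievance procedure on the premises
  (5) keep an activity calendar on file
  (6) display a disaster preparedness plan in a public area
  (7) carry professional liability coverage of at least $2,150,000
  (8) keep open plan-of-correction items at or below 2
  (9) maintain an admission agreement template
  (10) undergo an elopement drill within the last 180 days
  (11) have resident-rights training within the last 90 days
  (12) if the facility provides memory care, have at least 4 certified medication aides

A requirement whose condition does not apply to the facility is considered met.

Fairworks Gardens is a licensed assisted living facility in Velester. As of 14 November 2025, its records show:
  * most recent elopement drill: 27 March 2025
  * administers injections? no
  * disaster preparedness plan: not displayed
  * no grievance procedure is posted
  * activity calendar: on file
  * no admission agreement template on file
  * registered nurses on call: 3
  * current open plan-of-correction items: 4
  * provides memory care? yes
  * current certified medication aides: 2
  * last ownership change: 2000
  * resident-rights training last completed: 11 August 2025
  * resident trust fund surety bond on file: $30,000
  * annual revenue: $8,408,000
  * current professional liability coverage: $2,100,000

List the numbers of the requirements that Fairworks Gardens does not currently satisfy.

1, 4, 6, 7, 8, 9, 10, 11, 12

1. resident trust fund surety bond $30,000 < $70,000 → not met
2. registered nurses on call 3 ≥ 3 → met
3. condition 'administers injections' does not hold → requirement n/a → met
4. grievance procedure absent → not met
5. activity calendar present → met
6. disaster preparedness plan absent → not met
7. professional liability coverage $2,100,000 < $2,150,000 → not met
8. open plan-of-correction items 4 > 2 → not met
9. admission agreement template absent → not met
10. elopement drill 232 days ago vs limit 180 → not met
11. resident-rights training 95 days ago vs limit 90 → not met
12. condition 'provides memory care' holds; certified medication aides 2 < 4 → not met
Not met: 1, 4, 6, 7, 8, 9, 10, 11, 12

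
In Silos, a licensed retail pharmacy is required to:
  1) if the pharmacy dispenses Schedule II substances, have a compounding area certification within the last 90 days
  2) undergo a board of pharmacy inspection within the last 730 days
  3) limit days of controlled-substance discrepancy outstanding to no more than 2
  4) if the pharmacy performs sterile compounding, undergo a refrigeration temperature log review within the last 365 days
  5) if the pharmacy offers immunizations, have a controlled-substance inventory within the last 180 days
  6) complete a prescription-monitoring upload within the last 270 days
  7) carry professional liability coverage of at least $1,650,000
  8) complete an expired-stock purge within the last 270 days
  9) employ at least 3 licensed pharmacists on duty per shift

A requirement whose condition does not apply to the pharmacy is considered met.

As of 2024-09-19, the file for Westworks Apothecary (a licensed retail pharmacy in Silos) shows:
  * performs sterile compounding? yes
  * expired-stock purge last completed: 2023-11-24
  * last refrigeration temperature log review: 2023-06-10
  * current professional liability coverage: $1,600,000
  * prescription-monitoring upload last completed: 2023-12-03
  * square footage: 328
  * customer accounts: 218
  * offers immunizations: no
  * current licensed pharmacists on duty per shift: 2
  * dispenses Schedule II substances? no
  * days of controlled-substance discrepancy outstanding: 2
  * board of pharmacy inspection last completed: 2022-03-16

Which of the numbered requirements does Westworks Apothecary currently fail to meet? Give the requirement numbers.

1. condition 'dispenses Schedule II substances' does not hold → requirement n/a → met
2. board of pharmacy inspection 918 days ago vs limit 730 → not met
3. days of controlled-substance discrepancy outstanding 2 ≤ 2 → met
4. condition 'performs sterile compounding' holds; refrigeration temperature log review 467 days ago vs limit 365 → not met
5. condition 'offers immunizations' does not hold → requirement n/a → met
6. prescription-monitoring upload 291 days ago vs limit 270 → not met
7. professional liability coverage $1,600,000 < $1,650,000 → not met
8. expired-stock purge 300 days ago vs limit 270 → not met
9. licensed pharmacists on duty per shift 2 < 3 → not met
Not met: 2, 4, 6, 7, 8, 9

2, 4, 6, 7, 8, 9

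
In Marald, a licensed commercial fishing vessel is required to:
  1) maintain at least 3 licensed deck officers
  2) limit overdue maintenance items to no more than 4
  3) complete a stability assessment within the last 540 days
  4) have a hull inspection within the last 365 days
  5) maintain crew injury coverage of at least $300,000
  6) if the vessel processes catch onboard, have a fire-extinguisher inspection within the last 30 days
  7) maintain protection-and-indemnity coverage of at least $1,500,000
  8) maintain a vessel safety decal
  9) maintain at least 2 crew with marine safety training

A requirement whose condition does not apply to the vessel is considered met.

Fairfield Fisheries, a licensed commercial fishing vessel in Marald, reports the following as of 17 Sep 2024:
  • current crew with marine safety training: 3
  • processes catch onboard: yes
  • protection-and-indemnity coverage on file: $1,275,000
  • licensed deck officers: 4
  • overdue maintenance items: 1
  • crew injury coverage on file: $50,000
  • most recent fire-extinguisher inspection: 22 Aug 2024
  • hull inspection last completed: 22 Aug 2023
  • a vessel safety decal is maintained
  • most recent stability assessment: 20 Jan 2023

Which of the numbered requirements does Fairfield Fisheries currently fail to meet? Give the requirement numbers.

3, 4, 5, 7

1. licensed deck officers 4 ≥ 3 → met
2. overdue maintenance items 1 ≤ 4 → met
3. stability assessment 606 days ago vs limit 540 → not met
4. hull inspection 392 days ago vs limit 365 → not met
5. crew injury coverage $50,000 < $300,000 → not met
6. condition 'processes catch onboard' holds; fire-extinguisher inspection 26 days ago vs limit 30 → met
7. protection-and-indemnity coverage $1,275,000 < $1,500,000 → not met
8. vessel safety decal present → met
9. crew with marine safety training 3 ≥ 2 → met
Not met: 3, 4, 5, 7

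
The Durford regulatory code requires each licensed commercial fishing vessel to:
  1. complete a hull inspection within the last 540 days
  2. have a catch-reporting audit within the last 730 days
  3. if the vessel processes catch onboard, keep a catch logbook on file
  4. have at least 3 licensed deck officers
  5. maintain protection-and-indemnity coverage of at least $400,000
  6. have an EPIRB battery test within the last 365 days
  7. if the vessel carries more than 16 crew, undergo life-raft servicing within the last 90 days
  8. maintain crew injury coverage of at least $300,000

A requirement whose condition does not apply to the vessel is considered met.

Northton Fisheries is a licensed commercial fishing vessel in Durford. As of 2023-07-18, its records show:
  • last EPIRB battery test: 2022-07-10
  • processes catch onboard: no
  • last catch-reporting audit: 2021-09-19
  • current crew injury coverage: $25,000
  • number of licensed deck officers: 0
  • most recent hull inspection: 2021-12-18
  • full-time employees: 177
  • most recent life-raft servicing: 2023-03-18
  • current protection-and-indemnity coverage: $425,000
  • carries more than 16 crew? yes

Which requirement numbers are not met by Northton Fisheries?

1, 4, 6, 7, 8

1. hull inspection 577 days ago vs limit 540 → not met
2. catch-reporting audit 667 days ago vs limit 730 → met
3. condition 'processes catch onboard' does not hold → requirement n/a → met
4. licensed deck officers 0 < 3 → not met
5. protection-and-indemnity coverage $425,000 ≥ $400,000 → met
6. EPIRB battery test 373 days ago vs limit 365 → not met
7. condition 'carries more than 16 crew' holds; life-raft servicing 122 days ago vs limit 90 → not met
8. crew injury coverage $25,000 < $300,000 → not met
Not met: 1, 4, 6, 7, 8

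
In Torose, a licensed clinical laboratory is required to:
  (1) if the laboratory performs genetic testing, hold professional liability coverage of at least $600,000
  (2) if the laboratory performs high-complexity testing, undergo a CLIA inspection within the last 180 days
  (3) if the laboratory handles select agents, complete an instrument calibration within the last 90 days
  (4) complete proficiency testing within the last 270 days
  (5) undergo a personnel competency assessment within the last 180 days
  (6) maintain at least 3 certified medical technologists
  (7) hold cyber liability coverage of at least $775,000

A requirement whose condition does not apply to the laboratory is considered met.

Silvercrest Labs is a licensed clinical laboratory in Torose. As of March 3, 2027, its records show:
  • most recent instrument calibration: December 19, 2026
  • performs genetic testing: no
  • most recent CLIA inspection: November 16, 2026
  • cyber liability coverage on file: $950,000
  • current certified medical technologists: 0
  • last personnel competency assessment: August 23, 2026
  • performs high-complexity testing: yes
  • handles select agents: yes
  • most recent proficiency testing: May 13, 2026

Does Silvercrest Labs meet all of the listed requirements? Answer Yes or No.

1. condition 'performs genetic testing' does not hold → requirement n/a → met
2. condition 'performs high-complexity testing' holds; CLIA inspection 107 days ago vs limit 180 → met
3. condition 'handles select agents' holds; instrument calibration 74 days ago vs limit 90 → met
4. proficiency testing 294 days ago vs limit 270 → not met
5. personnel competency assessment 192 days ago vs limit 180 → not met
6. certified medical technologists 0 < 3 → not met
7. cyber liability coverage $950,000 ≥ $775,000 → met
Not met: 4, 5, 6

No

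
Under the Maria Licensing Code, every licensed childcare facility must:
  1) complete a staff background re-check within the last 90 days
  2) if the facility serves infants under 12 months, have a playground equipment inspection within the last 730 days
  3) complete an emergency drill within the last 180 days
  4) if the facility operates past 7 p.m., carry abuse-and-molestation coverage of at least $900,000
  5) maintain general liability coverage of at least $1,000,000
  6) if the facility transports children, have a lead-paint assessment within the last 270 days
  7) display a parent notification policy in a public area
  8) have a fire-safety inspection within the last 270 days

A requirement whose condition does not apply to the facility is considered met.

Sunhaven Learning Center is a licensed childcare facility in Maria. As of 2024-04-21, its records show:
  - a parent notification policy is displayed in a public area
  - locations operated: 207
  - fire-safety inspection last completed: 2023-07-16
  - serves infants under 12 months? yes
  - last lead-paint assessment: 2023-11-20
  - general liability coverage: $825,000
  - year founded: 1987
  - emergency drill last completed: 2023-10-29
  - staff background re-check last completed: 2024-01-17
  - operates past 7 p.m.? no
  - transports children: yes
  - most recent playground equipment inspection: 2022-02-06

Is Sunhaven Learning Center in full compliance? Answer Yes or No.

1. staff background re-check 95 days ago vs limit 90 → not met
2. condition 'serves infants under 12 months' holds; playground equipment inspection 805 days ago vs limit 730 → not met
3. emergency drill 175 days ago vs limit 180 → met
4. condition 'operates past 7 p.m.' does not hold → requirement n/a → met
5. general liability coverage $825,000 < $1,000,000 → not met
6. condition 'transports children' holds; lead-paint assessment 153 days ago vs limit 270 → met
7. parent notification policy present → met
8. fire-safety inspection 280 days ago vs limit 270 → not met
Not met: 1, 2, 5, 8

No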